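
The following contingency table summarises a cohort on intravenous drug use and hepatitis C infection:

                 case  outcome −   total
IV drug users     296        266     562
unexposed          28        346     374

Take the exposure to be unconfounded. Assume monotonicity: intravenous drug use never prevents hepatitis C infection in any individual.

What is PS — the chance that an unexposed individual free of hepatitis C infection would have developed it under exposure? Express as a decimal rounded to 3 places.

PS ≈ 0.488

p₁ = P(outcome | exposed) = 296/562 = 0.52669
p₀ = P(outcome | unexposed) = 28/374 = 0.074866
Under exogeneity and monotonicity, PS = (p₁ − p₀)/(1 − p₀).
PS = (0.52669 − 0.074866) / 0.92513 ≈ 0.4884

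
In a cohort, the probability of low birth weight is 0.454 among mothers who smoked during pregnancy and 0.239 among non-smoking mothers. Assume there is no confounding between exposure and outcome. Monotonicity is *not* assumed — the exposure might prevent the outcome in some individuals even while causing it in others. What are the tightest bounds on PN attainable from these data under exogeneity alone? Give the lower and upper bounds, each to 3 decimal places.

0.474 ≤ PN ≤ 1.000

Let p₁ = 0.454, p₀ = 0.239.
Under exogeneity alone the bounds on PN are max{0,(p₁−p₀)/p₁} ≤ PN ≤ min{1,(1−p₀)/p₁}.
  lower = (p₁ − p₀)/p₁ = 0.215 / 0.454 ≈ 0.4736
  upper = min{1, (1 − p₀)/p₁} = 0.761 / 0.454 ≈ 1.6762 → capped at 1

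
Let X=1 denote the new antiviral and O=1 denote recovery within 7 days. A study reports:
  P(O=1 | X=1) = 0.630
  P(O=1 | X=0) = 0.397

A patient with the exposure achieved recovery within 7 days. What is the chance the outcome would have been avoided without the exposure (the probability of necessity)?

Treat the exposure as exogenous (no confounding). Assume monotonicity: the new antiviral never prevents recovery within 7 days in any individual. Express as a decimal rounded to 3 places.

Let p₁ = 0.63, p₀ = 0.397.
Under exogeneity and monotonicity, PN = (p₁ − p₀) / p₁.
PN = (0.63 − 0.397) / 0.63 = 0.233 / 0.63 ≈ 0.3698

PN ≈ 0.370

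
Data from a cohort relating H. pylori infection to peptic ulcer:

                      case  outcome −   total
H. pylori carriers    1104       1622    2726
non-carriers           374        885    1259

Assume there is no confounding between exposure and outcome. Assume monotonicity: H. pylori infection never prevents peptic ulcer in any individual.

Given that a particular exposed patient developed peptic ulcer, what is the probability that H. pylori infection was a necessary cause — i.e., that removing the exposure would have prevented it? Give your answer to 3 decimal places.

p₁ = P(outcome | exposed) = 1104/2726 = 0.40499
p₀ = P(outcome | unexposed) = 374/1259 = 0.29706
Under exogeneity and monotonicity, PN = (p₁ − p₀) / p₁.
PN = (0.40499 − 0.29706) / 0.40499 = 0.10793 / 0.40499 ≈ 0.2665

PN ≈ 0.266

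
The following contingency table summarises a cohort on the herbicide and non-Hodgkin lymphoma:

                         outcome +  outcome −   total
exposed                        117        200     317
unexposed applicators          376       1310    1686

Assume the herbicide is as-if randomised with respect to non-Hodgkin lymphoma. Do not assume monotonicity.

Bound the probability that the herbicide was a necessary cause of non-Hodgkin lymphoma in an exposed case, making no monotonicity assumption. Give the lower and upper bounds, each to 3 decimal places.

0.396 ≤ PN ≤ 1.000

p₁ = P(outcome | exposed) = 117/317 = 0.36909
p₀ = P(outcome | unexposed) = 376/1686 = 0.22301
Under exogeneity alone the bounds on PN are max{0,(p₁−p₀)/p₁} ≤ PN ≤ min{1,(1−p₀)/p₁}.
  lower = (p₁ − p₀)/p₁ = 0.14607 / 0.36909 ≈ 0.3958
  upper = min{1, (1 − p₀)/p₁} = 0.77699 / 0.36909 ≈ 2.1052 → capped at 1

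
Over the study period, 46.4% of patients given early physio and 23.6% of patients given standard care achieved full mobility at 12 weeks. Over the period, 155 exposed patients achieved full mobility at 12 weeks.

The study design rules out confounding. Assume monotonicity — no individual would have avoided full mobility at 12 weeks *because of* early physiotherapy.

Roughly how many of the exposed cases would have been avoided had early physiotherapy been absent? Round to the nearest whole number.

p₁ = 0.464, p₀ = 0.236.
PN = (p₁ − p₀)/p₁ = (0.464 − 0.236) / 0.464 ≈ 0.49138.
Attributable cases ≈ PN × (exposed cases) = 0.49138 × 155 ≈ 76.16.

about 76 cases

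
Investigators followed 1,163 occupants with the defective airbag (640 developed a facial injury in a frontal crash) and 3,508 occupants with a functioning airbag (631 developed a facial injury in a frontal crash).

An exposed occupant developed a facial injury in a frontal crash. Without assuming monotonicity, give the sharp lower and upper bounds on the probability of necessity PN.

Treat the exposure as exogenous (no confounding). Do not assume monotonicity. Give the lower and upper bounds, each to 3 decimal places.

p₁ = P(outcome | exposed) = 640/1163 = 0.5503
p₀ = P(outcome | unexposed) = 631/3508 = 0.17987
Under exogeneity alone the bounds on PN are max{0,(p₁−p₀)/p₁} ≤ PN ≤ min{1,(1−p₀)/p₁}.
  lower = (p₁ − p₀)/p₁ = 0.37043 / 0.5503 ≈ 0.6731
  upper = min{1, (1 − p₀)/p₁} = 0.82013 / 0.5503 ≈ 1.4903 → capped at 1

0.673 ≤ PN ≤ 1.000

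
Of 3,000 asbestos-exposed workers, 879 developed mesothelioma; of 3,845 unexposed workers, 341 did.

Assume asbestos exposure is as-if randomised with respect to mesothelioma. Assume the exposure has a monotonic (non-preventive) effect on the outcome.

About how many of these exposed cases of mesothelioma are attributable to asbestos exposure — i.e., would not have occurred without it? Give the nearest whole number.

about 613 cases

p₁ = P(outcome | exposed) = 879/3000 = 0.293
p₀ = P(outcome | unexposed) = 341/3845 = 0.088687
PN = (p₁ − p₀)/p₁ = (0.293 − 0.088687) / 0.293 ≈ 0.69732.
Attributable cases ≈ PN × (exposed cases) = 0.69732 × 879 ≈ 612.94.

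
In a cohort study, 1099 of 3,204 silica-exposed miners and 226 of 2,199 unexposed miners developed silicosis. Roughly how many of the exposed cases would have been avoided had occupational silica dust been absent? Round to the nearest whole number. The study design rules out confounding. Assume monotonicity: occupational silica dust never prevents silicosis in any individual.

about 770 cases

p₁ = P(outcome | exposed) = 1099/3204 = 0.34301
p₀ = P(outcome | unexposed) = 226/2199 = 0.10277
PN = (p₁ − p₀)/p₁ = (0.34301 − 0.10277) / 0.34301 ≈ 0.70038.
Attributable cases ≈ PN × (exposed cases) = 0.70038 × 1099 ≈ 769.71.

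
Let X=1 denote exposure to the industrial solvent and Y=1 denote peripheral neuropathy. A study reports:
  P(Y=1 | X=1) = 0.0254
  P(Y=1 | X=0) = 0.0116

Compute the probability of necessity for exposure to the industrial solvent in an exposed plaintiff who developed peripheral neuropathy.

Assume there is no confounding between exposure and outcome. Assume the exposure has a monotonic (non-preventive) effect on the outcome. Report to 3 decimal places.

Let p₁ = 0.0254, p₀ = 0.0116.
Under exogeneity and monotonicity, PN = (p₁ − p₀) / p₁.
PN = (0.0254 − 0.0116) / 0.0254 = 0.0138 / 0.0254 ≈ 0.5433

PN ≈ 0.543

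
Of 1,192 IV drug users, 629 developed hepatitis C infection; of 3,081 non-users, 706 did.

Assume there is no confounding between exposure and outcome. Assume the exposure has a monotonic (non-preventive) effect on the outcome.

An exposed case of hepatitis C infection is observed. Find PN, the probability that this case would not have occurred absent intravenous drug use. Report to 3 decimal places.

PN ≈ 0.566

p₁ = P(outcome | exposed) = 629/1192 = 0.52768
p₀ = P(outcome | unexposed) = 706/3081 = 0.22915
Under exogeneity and monotonicity, PN = (p₁ − p₀) / p₁.
PN = (0.52768 − 0.22915) / 0.52768 = 0.29854 / 0.52768 ≈ 0.5658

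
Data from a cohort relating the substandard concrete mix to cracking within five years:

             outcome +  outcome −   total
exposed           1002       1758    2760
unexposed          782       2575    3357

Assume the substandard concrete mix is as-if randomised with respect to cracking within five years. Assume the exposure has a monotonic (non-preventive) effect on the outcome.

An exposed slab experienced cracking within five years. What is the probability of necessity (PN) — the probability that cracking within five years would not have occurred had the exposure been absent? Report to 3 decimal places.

p₁ = P(outcome | exposed) = 1002/2760 = 0.36304
p₀ = P(outcome | unexposed) = 782/3357 = 0.23295
Under exogeneity and monotonicity, PN = (p₁ − p₀) / p₁.
PN = (0.36304 − 0.23295) / 0.36304 = 0.1301 / 0.36304 ≈ 0.3584

PN ≈ 0.358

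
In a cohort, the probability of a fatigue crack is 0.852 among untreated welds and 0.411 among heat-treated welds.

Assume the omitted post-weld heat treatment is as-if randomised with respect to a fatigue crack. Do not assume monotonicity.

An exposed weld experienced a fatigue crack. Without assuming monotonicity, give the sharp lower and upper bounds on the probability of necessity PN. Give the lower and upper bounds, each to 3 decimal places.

0.518 ≤ PN ≤ 0.691

Let p₁ = 0.852, p₀ = 0.411.
Under exogeneity alone the bounds on PN are max{0,(p₁−p₀)/p₁} ≤ PN ≤ min{1,(1−p₀)/p₁}.
  lower = (p₁ − p₀)/p₁ = 0.441 / 0.852 ≈ 0.5176
  upper = min{1, (1 − p₀)/p₁} = 0.589 / 0.852 ≈ 0.6913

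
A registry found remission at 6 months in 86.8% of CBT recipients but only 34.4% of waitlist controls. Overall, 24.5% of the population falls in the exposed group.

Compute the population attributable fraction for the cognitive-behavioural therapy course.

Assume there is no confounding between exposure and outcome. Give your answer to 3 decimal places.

p₁ = 0.868, p₀ = 0.344.
Overall risk P(Y=1) = π·p₁ + (1−π)·p₀ = 0.245×0.868 + 0.755×0.344 = 0.47238.
Under exogeneity, PAF = [P(Y=1) − p₀] / P(Y=1).
PAF = (0.47238 − 0.344) / 0.47238 ≈ 0.2718

PAF ≈ 0.272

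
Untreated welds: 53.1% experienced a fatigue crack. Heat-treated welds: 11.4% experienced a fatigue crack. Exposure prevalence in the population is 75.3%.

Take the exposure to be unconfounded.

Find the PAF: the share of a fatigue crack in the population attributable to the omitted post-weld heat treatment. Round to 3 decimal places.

p₁ = 0.531, p₀ = 0.114.
Overall risk P(Y=1) = π·p₁ + (1−π)·p₀ = 0.753×0.531 + 0.247×0.114 = 0.428.
Under exogeneity, PAF = [P(Y=1) − p₀] / P(Y=1).
PAF = (0.428 − 0.114) / 0.428 ≈ 0.7336

PAF ≈ 0.734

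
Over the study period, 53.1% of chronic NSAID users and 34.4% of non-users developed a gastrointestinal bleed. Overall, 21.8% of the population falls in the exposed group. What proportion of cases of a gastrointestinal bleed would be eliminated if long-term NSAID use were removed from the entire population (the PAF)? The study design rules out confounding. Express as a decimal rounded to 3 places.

p₁ = 0.531, p₀ = 0.344.
Overall risk P(Y=1) = π·p₁ + (1−π)·p₀ = 0.218×0.531 + 0.782×0.344 = 0.38477.
Under exogeneity, PAF = [P(Y=1) − p₀] / P(Y=1).
PAF = (0.38477 − 0.344) / 0.38477 ≈ 0.1060

PAF ≈ 0.106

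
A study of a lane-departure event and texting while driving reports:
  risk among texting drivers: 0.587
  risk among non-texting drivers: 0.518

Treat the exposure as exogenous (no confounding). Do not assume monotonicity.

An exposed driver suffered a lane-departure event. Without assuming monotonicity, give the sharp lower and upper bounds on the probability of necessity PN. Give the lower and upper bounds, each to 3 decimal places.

0.118 ≤ PN ≤ 0.821

Let p₁ = 0.587, p₀ = 0.518.
Under exogeneity alone the bounds on PN are max{0,(p₁−p₀)/p₁} ≤ PN ≤ min{1,(1−p₀)/p₁}.
  lower = (p₁ − p₀)/p₁ = 0.069 / 0.587 ≈ 0.1175
  upper = min{1, (1 − p₀)/p₁} = 0.482 / 0.587 ≈ 0.8211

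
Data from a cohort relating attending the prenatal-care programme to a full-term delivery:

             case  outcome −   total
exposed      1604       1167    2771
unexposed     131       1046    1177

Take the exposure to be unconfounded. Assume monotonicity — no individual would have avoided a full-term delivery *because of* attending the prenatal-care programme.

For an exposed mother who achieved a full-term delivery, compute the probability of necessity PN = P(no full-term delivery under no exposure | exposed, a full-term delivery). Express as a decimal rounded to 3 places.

PN ≈ 0.808

p₁ = P(outcome | exposed) = 1604/2771 = 0.57885
p₀ = P(outcome | unexposed) = 131/1177 = 0.1113
Under exogeneity and monotonicity, PN = (p₁ − p₀) / p₁.
PN = (0.57885 − 0.1113) / 0.57885 = 0.46755 / 0.57885 ≈ 0.8077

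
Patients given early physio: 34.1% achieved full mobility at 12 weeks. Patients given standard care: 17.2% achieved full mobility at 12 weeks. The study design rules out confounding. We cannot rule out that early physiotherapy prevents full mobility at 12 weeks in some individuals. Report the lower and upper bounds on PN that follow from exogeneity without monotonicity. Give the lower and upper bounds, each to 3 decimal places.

0.496 ≤ PN ≤ 1.000

p₁ = 0.341, p₀ = 0.172.
Under exogeneity alone the bounds on PN are max{0,(p₁−p₀)/p₁} ≤ PN ≤ min{1,(1−p₀)/p₁}.
  lower = (p₁ − p₀)/p₁ = 0.169 / 0.341 ≈ 0.4956
  upper = min{1, (1 − p₀)/p₁} = 0.828 / 0.341 ≈ 2.4282 → capped at 1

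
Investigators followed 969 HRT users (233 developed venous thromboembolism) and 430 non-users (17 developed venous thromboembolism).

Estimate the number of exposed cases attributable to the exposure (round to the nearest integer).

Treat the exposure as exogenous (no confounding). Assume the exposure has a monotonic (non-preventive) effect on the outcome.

p₁ = P(outcome | exposed) = 233/969 = 0.24045
p₀ = P(outcome | unexposed) = 17/430 = 0.039535
PN = (p₁ − p₀)/p₁ = (0.24045 − 0.039535) / 0.24045 ≈ 0.83558.
Attributable cases ≈ PN × (exposed cases) = 0.83558 × 233 ≈ 194.69.

about 195 cases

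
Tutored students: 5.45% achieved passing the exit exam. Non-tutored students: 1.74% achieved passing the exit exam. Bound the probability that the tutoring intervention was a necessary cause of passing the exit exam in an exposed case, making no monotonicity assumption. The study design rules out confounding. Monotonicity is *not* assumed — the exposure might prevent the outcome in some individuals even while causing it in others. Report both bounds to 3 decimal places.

0.681 ≤ PN ≤ 1.000

p₁ = 0.0545, p₀ = 0.0174.
Under exogeneity alone the bounds on PN are max{0,(p₁−p₀)/p₁} ≤ PN ≤ min{1,(1−p₀)/p₁}.
  lower = (p₁ − p₀)/p₁ = 0.0371 / 0.0545 ≈ 0.6807
  upper = min{1, (1 − p₀)/p₁} = 0.9826 / 0.0545 ≈ 18.0294 → capped at 1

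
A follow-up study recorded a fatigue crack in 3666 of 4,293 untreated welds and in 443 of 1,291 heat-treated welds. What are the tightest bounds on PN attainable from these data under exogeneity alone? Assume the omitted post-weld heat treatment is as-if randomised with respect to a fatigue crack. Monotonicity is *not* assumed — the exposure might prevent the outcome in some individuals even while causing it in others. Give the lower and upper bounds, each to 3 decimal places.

0.598 ≤ PN ≤ 0.769

p₁ = P(outcome | exposed) = 3666/4293 = 0.85395
p₀ = P(outcome | unexposed) = 443/1291 = 0.34314
Under exogeneity alone the bounds on PN are max{0,(p₁−p₀)/p₁} ≤ PN ≤ min{1,(1−p₀)/p₁}.
  lower = (p₁ − p₀)/p₁ = 0.5108 / 0.85395 ≈ 0.5982
  upper = min{1, (1 − p₀)/p₁} = 0.65686 / 0.85395 ≈ 0.7692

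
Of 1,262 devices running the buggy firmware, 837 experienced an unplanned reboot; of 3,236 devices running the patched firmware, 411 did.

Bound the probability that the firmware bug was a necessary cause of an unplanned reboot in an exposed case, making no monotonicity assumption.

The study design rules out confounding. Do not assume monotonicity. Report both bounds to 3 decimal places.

0.809 ≤ PN ≤ 1.000

p₁ = P(outcome | exposed) = 837/1262 = 0.66323
p₀ = P(outcome | unexposed) = 411/3236 = 0.12701
Under exogeneity alone the bounds on PN are max{0,(p₁−p₀)/p₁} ≤ PN ≤ min{1,(1−p₀)/p₁}.
  lower = (p₁ − p₀)/p₁ = 0.53622 / 0.66323 ≈ 0.8085
  upper = min{1, (1 − p₀)/p₁} = 0.87299 / 0.66323 ≈ 1.3163 → capped at 1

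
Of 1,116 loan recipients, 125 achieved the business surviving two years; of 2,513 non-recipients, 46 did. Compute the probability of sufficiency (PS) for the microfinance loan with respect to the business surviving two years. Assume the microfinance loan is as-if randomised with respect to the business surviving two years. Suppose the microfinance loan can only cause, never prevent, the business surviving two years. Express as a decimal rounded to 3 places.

p₁ = P(outcome | exposed) = 125/1116 = 0.11201
p₀ = P(outcome | unexposed) = 46/2513 = 0.018305
Under exogeneity and monotonicity, PS = (p₁ − p₀) / (1 − p₀).
PS = (0.11201 − 0.018305) / (1 − 0.018305) = 0.093702 / 0.9817 ≈ 0.0954

PS ≈ 0.095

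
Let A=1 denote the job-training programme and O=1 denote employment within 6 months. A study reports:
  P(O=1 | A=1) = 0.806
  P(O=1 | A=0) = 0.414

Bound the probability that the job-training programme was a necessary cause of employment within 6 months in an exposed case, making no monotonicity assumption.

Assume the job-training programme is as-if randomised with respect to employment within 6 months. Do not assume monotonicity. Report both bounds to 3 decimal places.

Let p₁ = 0.806, p₀ = 0.414.
Under exogeneity alone the bounds on PN are max{0,(p₁−p₀)/p₁} ≤ PN ≤ min{1,(1−p₀)/p₁}.
  lower = (p₁ − p₀)/p₁ = 0.392 / 0.806 ≈ 0.4864
  upper = min{1, (1 − p₀)/p₁} = 0.586 / 0.806 ≈ 0.7270

0.486 ≤ PN ≤ 0.727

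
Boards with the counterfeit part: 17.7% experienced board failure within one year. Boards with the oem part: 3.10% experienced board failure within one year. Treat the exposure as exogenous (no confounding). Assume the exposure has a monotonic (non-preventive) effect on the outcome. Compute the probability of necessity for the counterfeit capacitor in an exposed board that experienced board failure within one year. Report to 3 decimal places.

p₁ = 0.177, p₀ = 0.031.
Under exogeneity and monotonicity, PN = (p₁ − p₀) / p₁.
PN = (0.177 − 0.031) / 0.177 = 0.146 / 0.177 ≈ 0.8249

PN ≈ 0.825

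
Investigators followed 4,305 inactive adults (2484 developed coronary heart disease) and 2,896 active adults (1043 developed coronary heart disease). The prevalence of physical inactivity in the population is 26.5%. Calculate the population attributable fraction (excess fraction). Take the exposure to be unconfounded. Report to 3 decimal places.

PAF ≈ 0.138

p₁ = P(outcome | exposed) = 2484/4305 = 0.577
p₀ = P(outcome | unexposed) = 1043/2896 = 0.36015
Overall risk P(Y=1) = π·p₁ + (1−π)·p₀ = 0.265×0.577 + 0.735×0.36015 = 0.41762.
Under exogeneity, PAF = [P(Y=1) − p₀] / P(Y=1).
PAF = (0.41762 − 0.36015) / 0.41762 ≈ 0.1376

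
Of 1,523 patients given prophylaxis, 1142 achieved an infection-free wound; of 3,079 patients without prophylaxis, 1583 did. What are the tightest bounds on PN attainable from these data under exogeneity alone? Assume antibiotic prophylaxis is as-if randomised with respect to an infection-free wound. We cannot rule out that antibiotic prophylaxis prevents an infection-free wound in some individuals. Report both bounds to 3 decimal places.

p₁ = P(outcome | exposed) = 1142/1523 = 0.74984
p₀ = P(outcome | unexposed) = 1583/3079 = 0.51413
Under exogeneity alone the bounds on PN are max{0,(p₁−p₀)/p₁} ≤ PN ≤ min{1,(1−p₀)/p₁}.
  lower = (p₁ − p₀)/p₁ = 0.23571 / 0.74984 ≈ 0.3143
  upper = min{1, (1 − p₀)/p₁} = 0.48587 / 0.74984 ≈ 0.6480

0.314 ≤ PN ≤ 0.648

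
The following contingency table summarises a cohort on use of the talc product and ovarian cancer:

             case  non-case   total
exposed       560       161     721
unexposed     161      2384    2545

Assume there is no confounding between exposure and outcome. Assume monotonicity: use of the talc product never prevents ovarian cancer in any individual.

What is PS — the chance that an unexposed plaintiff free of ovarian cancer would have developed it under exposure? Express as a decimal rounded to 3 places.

PS ≈ 0.762

p₁ = P(outcome | exposed) = 560/721 = 0.7767
p₀ = P(outcome | unexposed) = 161/2545 = 0.063261
Under exogeneity and monotonicity, PS = (p₁ − p₀)/(1 − p₀).
PS = (0.7767 − 0.063261) / 0.93674 ≈ 0.7616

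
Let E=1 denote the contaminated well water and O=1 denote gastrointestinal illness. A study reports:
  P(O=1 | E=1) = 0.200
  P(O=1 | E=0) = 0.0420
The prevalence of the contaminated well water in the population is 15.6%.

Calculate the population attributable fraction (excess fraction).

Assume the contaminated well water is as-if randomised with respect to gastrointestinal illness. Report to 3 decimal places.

Let p₁ = 0.2, p₀ = 0.042.
Overall risk P(Y=1) = π·p₁ + (1−π)·p₀ = 0.156×0.2 + 0.844×0.042 = 0.066648.
Under exogeneity, PAF = [P(Y=1) − p₀] / P(Y=1).
PAF = (0.066648 − 0.042) / 0.066648 ≈ 0.3698

PAF ≈ 0.370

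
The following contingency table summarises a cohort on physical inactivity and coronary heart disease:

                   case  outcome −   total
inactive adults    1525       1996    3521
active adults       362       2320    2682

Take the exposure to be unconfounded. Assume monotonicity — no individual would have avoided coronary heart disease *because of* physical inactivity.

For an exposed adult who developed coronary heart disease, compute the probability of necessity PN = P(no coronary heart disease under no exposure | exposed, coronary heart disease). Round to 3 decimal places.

PN ≈ 0.688

p₁ = P(outcome | exposed) = 1525/3521 = 0.43312
p₀ = P(outcome | unexposed) = 362/2682 = 0.13497
Under exogeneity and monotonicity, PN = (p₁ − p₀)/p₁.
PN = (0.43312 − 0.13497) / 0.43312 ≈ 0.6884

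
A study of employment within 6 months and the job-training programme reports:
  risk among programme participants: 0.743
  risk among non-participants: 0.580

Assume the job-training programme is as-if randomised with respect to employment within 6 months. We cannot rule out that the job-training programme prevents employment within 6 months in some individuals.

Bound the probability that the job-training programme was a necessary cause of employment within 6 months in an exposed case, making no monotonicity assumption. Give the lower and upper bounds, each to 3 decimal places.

Let p₁ = 0.743, p₀ = 0.58.
Under exogeneity alone the bounds on PN are max{0,(p₁−p₀)/p₁} ≤ PN ≤ min{1,(1−p₀)/p₁}.
  lower = (p₁ − p₀)/p₁ = 0.163 / 0.743 ≈ 0.2194
  upper = min{1, (1 − p₀)/p₁} = 0.42 / 0.743 ≈ 0.5653

0.219 ≤ PN ≤ 0.565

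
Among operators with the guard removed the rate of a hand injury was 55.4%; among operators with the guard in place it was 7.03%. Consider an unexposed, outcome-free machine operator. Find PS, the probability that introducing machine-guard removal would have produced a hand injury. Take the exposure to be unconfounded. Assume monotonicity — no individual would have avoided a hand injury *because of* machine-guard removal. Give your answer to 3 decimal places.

PS ≈ 0.520

p₁ = 0.554, p₀ = 0.0703.
Under exogeneity and monotonicity, PS = (p₁ − p₀) / (1 − p₀).
PS = (0.554 − 0.0703) / (1 − 0.0703) = 0.4837 / 0.9297 ≈ 0.5203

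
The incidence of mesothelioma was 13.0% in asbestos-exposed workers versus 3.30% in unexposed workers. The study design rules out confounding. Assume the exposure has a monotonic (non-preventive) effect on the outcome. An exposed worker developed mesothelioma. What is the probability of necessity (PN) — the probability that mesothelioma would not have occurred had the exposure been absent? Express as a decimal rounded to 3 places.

PN ≈ 0.746

p₁ = 0.13, p₀ = 0.033.
Under exogeneity and monotonicity, PN = (p₁ − p₀) / p₁.
PN = (0.13 − 0.033) / 0.13 = 0.097 / 0.13 ≈ 0.7462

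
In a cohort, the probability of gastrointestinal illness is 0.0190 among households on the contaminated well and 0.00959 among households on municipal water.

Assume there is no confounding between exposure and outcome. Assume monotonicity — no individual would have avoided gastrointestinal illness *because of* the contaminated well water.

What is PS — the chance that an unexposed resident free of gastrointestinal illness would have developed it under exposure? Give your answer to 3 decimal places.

Let p₁ = 0.019, p₀ = 0.00959.
Under exogeneity and monotonicity, PS = (p₁ − p₀) / (1 − p₀).
PS = (0.019 − 0.00959) / (1 − 0.00959) = 0.00941 / 0.99041 ≈ 0.0095

PS ≈ 0.010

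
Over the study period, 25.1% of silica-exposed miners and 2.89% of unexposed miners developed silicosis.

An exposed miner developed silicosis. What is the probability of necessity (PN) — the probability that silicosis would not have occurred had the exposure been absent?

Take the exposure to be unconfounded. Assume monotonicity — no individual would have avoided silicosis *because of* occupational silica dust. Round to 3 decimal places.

p₁ = 0.251, p₀ = 0.0289.
Under exogeneity and monotonicity, PN = (p₁ − p₀) / p₁.
PN = (0.251 − 0.0289) / 0.251 = 0.2221 / 0.251 ≈ 0.8849

PN ≈ 0.885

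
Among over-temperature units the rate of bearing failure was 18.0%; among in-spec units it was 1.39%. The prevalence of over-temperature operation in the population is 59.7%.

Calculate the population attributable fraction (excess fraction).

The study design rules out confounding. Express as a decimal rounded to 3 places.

p₁ = 0.18, p₀ = 0.0139.
Overall risk P(Y=1) = π·p₁ + (1−π)·p₀ = 0.597×0.18 + 0.403×0.0139 = 0.11306.
Under exogeneity, PAF = [P(Y=1) − p₀] / P(Y=1).
PAF = (0.11306 − 0.0139) / 0.11306 ≈ 0.8771

PAF ≈ 0.877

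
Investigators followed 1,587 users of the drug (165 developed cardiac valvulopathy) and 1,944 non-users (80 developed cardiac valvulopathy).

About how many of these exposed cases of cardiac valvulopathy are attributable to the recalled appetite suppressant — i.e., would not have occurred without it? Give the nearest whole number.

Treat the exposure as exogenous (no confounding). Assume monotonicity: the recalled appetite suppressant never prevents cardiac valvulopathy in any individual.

p₁ = P(outcome | exposed) = 165/1587 = 0.10397
p₀ = P(outcome | unexposed) = 80/1944 = 0.041152
PN = (p₁ − p₀)/p₁ = (0.10397 − 0.041152) / 0.10397 ≈ 0.60419.
Attributable cases ≈ PN × (exposed cases) = 0.60419 × 165 ≈ 99.69.

about 100 cases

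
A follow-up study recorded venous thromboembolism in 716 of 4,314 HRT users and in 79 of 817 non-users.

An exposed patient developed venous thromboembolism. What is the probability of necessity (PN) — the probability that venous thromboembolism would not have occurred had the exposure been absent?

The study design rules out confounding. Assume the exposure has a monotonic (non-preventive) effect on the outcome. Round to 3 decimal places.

p₁ = P(outcome | exposed) = 716/4314 = 0.16597
p₀ = P(outcome | unexposed) = 79/817 = 0.096695
Under exogeneity and monotonicity, PN = (p₁ − p₀) / p₁.
PN = (0.16597 − 0.096695) / 0.16597 = 0.069276 / 0.16597 ≈ 0.4174

PN ≈ 0.417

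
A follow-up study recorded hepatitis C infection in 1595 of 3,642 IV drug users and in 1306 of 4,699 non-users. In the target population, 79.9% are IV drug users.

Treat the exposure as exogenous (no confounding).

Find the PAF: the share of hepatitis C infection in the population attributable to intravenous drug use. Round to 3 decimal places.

PAF ≈ 0.315

p₁ = P(outcome | exposed) = 1595/3642 = 0.43795
p₀ = P(outcome | unexposed) = 1306/4699 = 0.27793
Overall risk P(Y=1) = π·p₁ + (1−π)·p₀ = 0.799×0.43795 + 0.201×0.27793 = 0.40578.
Under exogeneity, PAF = [P(Y=1) − p₀] / P(Y=1).
PAF = (0.40578 − 0.27793) / 0.40578 ≈ 0.3151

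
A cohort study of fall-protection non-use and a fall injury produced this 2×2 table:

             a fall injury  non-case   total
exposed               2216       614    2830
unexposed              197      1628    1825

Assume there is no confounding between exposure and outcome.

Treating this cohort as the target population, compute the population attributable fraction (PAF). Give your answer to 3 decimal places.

PAF ≈ 0.792

p₁ = P(outcome | exposed) = 2216/2830 = 0.78304
p₀ = P(outcome | unexposed) = 197/1825 = 0.10795
Exposure prevalence π = 2830/4655 = 0.60795; overall risk P(Y=1) = 0.51837.
Under exogeneity, PAF = [P(Y=1) − p₀]/P(Y=1).
PAF = (0.51837 − 0.10795) / 0.51837 ≈ 0.7918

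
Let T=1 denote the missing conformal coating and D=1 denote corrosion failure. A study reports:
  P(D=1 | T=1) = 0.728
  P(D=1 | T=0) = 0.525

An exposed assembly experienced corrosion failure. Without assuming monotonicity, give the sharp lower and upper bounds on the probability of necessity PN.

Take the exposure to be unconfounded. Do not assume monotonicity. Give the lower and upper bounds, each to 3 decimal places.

0.279 ≤ PN ≤ 0.652

Let p₁ = 0.728, p₀ = 0.525.
Under exogeneity alone the bounds on PN are max{0,(p₁−p₀)/p₁} ≤ PN ≤ min{1,(1−p₀)/p₁}.
  lower = (p₁ − p₀)/p₁ = 0.203 / 0.728 ≈ 0.2788
  upper = min{1, (1 − p₀)/p₁} = 0.475 / 0.728 ≈ 0.6525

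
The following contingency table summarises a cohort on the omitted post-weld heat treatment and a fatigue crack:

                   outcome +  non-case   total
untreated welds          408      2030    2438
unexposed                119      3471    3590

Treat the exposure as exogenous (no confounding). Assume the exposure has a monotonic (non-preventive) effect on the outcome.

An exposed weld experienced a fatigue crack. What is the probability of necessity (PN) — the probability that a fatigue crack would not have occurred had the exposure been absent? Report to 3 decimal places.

PN ≈ 0.802

p₁ = P(outcome | exposed) = 408/2438 = 0.16735
p₀ = P(outcome | unexposed) = 119/3590 = 0.033148
Under exogeneity and monotonicity, PN = (p₁ − p₀)/p₁.
PN = (0.16735 − 0.033148) / 0.16735 ≈ 0.8019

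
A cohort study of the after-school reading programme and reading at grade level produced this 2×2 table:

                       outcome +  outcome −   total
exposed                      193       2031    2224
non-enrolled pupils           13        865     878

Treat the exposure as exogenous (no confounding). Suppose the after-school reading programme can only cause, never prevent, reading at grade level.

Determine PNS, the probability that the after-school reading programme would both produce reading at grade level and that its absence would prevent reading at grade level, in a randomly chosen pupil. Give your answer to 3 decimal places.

p₁ = P(outcome | exposed) = 193/2224 = 0.086781
p₀ = P(outcome | unexposed) = 13/878 = 0.014806
Under exogeneity and monotonicity, PNS = p₁ − p₀.
PNS = 0.086781 − 0.014806 = 0.071974

PNS ≈ 0.072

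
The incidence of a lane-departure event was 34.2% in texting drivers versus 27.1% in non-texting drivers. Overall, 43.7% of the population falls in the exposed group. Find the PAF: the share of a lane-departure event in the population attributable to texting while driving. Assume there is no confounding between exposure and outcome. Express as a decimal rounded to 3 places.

p₁ = 0.342, p₀ = 0.271.
Overall risk P(Y=1) = π·p₁ + (1−π)·p₀ = 0.437×0.342 + 0.563×0.271 = 0.30203.
Under exogeneity, PAF = [P(Y=1) − p₀] / P(Y=1).
PAF = (0.30203 − 0.271) / 0.30203 ≈ 0.1027

PAF ≈ 0.103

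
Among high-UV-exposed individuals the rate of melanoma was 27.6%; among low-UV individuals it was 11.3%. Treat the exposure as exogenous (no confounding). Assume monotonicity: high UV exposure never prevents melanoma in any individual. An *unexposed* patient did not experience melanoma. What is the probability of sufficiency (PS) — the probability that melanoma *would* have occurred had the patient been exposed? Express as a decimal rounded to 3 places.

PS ≈ 0.184

p₁ = 0.276, p₀ = 0.113.
Under exogeneity and monotonicity, PS = (p₁ − p₀) / (1 − p₀).
PS = (0.276 − 0.113) / (1 − 0.113) = 0.163 / 0.887 ≈ 0.1838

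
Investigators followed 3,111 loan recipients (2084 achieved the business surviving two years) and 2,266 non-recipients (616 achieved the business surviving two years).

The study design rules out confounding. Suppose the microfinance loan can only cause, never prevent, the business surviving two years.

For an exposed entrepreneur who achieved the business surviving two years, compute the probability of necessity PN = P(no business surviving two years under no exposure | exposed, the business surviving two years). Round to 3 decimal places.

p₁ = P(outcome | exposed) = 2084/3111 = 0.66988
p₀ = P(outcome | unexposed) = 616/2266 = 0.27184
Under exogeneity and monotonicity, PN = (p₁ − p₀) / p₁.
PN = (0.66988 − 0.27184) / 0.66988 = 0.39804 / 0.66988 ≈ 0.5942

PN ≈ 0.594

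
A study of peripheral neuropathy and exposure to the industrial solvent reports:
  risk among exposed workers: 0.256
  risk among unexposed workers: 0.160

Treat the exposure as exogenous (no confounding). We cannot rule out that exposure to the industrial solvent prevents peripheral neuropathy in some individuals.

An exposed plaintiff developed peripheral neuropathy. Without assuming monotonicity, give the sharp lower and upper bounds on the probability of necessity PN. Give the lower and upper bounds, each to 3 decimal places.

0.375 ≤ PN ≤ 1.000

Let p₁ = 0.256, p₀ = 0.16.
Under exogeneity alone the bounds on PN are max{0,(p₁−p₀)/p₁} ≤ PN ≤ min{1,(1−p₀)/p₁}.
  lower = (p₁ − p₀)/p₁ = 0.096 / 0.256 ≈ 0.3750
  upper = min{1, (1 − p₀)/p₁} = 0.84 / 0.256 ≈ 3.2812 → capped at 1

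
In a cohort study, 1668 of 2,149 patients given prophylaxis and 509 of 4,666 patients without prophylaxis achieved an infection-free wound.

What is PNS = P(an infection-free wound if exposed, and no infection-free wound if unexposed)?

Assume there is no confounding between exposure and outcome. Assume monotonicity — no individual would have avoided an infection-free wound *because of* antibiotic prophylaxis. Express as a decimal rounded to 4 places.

PNS ≈ 0.6671

p₁ = P(outcome | exposed) = 1668/2149 = 0.77617
p₀ = P(outcome | unexposed) = 509/4666 = 0.10909
Under exogeneity and monotonicity, PNS = p₁ − p₀.
PNS = 0.77617 − 0.10909 = 0.66709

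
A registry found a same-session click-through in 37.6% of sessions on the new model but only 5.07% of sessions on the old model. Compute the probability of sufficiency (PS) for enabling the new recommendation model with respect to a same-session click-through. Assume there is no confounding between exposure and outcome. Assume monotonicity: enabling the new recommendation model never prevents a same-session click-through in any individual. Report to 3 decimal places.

PS ≈ 0.343

p₁ = 0.376, p₀ = 0.0507.
Under exogeneity and monotonicity, PS = (p₁ − p₀) / (1 − p₀).
PS = (0.376 − 0.0507) / (1 − 0.0507) = 0.3253 / 0.9493 ≈ 0.3427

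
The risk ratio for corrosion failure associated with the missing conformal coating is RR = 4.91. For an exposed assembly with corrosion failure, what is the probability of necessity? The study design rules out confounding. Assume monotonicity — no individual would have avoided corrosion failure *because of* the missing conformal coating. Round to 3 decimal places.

PN ≈ 0.796

Under exogeneity and monotonicity, PN = (RR − 1) / RR = 1 − 1/RR.
PN = (4.91 − 1) / 4.91 = 3.91 / 4.91 ≈ 0.7963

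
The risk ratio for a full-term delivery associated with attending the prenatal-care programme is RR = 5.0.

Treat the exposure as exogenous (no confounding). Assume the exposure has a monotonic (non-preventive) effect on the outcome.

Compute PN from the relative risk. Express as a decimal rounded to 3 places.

Under exogeneity and monotonicity, PN = (RR − 1) / RR = 1 − 1/RR.
PN = (5.0 − 1) / 5.0 = 4 / 5.0 ≈ 0.8000

PN ≈ 0.800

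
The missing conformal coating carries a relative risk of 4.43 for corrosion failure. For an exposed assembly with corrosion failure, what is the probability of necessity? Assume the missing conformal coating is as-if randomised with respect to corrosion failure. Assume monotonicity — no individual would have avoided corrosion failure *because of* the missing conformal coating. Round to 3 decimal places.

PN ≈ 0.774

Under exogeneity and monotonicity, PN = (RR − 1) / RR = 1 − 1/RR.
PN = (4.43 − 1) / 4.43 = 3.43 / 4.43 ≈ 0.7743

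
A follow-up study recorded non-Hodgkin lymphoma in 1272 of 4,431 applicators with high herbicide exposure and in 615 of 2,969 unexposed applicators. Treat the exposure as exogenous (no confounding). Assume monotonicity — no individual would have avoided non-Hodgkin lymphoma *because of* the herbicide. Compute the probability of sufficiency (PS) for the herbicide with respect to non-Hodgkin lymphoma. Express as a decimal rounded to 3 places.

p₁ = P(outcome | exposed) = 1272/4431 = 0.28707
p₀ = P(outcome | unexposed) = 615/2969 = 0.20714
Under exogeneity and monotonicity, PS = (p₁ − p₀) / (1 − p₀).
PS = (0.28707 − 0.20714) / (1 − 0.20714) = 0.079928 / 0.79286 ≈ 0.1008

PS ≈ 0.101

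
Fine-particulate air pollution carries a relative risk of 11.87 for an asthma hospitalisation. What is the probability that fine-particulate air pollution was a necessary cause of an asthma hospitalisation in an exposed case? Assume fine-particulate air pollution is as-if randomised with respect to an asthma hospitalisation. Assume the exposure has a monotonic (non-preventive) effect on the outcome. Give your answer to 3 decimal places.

PN ≈ 0.916

Under exogeneity and monotonicity, PN = (RR − 1) / RR = 1 − 1/RR.
PN = (11.87 − 1) / 11.87 = 10.87 / 11.87 ≈ 0.9158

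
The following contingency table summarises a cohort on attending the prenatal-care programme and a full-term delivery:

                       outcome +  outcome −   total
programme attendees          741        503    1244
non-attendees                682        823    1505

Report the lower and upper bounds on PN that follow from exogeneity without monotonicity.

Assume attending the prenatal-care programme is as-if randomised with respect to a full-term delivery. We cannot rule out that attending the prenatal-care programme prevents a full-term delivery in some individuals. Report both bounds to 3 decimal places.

p₁ = P(outcome | exposed) = 741/1244 = 0.59566
p₀ = P(outcome | unexposed) = 682/1505 = 0.45316
Under exogeneity alone the bounds on PN are max{0,(p₁−p₀)/p₁} ≤ PN ≤ min{1,(1−p₀)/p₁}.
  lower = (p₁ − p₀)/p₁ = 0.1425 / 0.59566 ≈ 0.2392
  upper = min{1, (1 − p₀)/p₁} = 0.54684 / 0.59566 ≈ 0.9180

0.239 ≤ PN ≤ 0.918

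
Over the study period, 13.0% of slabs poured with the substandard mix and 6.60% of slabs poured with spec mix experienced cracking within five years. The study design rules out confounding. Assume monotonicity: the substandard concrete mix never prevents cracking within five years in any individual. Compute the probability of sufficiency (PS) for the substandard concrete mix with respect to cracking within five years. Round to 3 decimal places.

p₁ = 0.13, p₀ = 0.066.
Under exogeneity and monotonicity, PS = (p₁ − p₀) / (1 − p₀).
PS = (0.13 − 0.066) / (1 − 0.066) = 0.064 / 0.934 ≈ 0.0685

PS ≈ 0.069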